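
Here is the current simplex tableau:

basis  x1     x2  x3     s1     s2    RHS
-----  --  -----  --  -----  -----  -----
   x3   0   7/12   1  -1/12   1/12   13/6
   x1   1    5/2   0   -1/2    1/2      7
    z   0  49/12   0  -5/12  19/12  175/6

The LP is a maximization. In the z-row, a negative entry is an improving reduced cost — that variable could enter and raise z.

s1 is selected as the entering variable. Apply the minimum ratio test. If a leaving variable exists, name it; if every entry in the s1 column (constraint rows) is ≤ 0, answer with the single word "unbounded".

s1-column entries: row 1: -1/12, row 2: -1/2. All ≤ 0, so s1 can increase without bound; the LP is unbounded in this direction.

unbounded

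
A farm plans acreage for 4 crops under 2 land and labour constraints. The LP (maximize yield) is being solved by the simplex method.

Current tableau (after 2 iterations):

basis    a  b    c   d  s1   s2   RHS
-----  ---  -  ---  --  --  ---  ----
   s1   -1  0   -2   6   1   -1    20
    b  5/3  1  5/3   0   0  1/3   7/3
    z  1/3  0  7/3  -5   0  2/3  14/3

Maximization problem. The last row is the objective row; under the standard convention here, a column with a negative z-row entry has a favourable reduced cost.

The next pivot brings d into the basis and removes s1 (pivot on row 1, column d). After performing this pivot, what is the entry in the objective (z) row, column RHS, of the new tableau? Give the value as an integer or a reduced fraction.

Pivot element is row 1, column d: 6.
Normalize row 1: new (row 1, RHS) = 20/6 = 10/3.
z-row ← z-row − (-5)·(new row 1): 14/3 − (-5)·(10/3) = 64/3.

64/3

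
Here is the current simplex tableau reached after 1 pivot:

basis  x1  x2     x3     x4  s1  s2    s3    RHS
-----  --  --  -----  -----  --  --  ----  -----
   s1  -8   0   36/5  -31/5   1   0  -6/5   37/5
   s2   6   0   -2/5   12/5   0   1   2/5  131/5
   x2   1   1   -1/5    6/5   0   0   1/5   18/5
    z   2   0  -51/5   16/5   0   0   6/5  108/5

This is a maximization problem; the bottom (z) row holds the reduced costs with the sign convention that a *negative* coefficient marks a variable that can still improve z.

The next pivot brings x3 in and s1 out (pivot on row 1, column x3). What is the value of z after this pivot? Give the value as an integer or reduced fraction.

385/12

Minimum ratio for x3: (37/5)/(36/5) = 37/36.
z changes by −(z-row coeff of x3)·ratio = −(-51/5)·(37/36) = 629/60.
New z = 108/5 + (629/60) = 385/12.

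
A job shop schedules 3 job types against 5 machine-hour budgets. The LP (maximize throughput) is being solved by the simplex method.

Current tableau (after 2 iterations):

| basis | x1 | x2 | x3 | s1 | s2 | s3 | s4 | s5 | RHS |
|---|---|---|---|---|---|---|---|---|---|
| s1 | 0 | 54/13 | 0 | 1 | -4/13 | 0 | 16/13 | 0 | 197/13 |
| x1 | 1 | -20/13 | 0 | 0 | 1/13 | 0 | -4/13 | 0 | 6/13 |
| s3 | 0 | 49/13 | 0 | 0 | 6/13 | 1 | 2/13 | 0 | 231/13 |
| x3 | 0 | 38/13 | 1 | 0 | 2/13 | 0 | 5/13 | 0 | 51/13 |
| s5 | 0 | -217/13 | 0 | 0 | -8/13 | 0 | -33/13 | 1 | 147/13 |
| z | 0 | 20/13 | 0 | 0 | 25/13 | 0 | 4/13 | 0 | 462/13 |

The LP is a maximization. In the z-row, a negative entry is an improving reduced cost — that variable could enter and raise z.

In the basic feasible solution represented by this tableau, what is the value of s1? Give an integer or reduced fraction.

197/13

s1 is basic (row 1); its value is the RHS of that row: 197/13.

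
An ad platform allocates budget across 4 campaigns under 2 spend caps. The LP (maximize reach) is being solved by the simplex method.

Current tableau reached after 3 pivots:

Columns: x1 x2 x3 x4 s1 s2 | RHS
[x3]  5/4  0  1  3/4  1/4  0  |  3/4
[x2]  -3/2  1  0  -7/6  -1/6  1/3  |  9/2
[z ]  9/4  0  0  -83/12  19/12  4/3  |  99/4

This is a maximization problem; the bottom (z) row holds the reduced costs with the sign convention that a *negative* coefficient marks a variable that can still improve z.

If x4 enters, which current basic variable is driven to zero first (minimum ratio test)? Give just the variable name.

Ratios: row 1 (x3): (3/4)/(3/4) = 1; row 2 (x2): entry -7/6 ≤ 0, skip.
Minimum ratio 1 is in the x3 row, so x3 leaves.

x3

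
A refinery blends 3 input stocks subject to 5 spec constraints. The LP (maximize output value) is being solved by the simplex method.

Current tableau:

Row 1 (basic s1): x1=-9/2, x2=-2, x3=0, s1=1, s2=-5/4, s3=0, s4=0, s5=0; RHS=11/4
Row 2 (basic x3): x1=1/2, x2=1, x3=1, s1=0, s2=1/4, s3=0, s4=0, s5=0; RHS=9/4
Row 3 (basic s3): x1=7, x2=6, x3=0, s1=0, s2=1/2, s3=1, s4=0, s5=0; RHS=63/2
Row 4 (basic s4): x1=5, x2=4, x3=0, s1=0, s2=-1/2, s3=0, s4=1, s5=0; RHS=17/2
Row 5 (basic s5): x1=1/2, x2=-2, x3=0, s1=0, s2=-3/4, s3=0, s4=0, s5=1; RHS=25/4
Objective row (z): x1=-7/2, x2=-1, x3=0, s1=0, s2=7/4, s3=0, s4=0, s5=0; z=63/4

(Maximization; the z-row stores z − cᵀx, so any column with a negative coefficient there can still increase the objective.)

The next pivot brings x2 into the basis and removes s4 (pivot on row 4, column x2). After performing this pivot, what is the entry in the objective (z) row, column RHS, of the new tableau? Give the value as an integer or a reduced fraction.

Pivot element is row 4, column x2: 4.
Normalize row 4: new (row 4, RHS) = (17/2)/4 = 17/8.
z-row ← z-row − (-1)·(new row 4): 63/4 − (-1)·(17/8) = 143/8.

143/8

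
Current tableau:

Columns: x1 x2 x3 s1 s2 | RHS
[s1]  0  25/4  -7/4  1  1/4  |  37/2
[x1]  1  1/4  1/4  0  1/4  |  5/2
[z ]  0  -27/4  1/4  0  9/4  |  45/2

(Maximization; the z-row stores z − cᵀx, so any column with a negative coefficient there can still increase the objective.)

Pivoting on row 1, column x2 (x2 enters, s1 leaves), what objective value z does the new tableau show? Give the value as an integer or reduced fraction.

Minimum ratio for x2: (37/2)/(25/4) = 74/25.
z changes by −(z-row coeff of x2)·ratio = −(-27/4)·(74/25) = 999/50.
New z = 45/2 + (999/50) = 1062/25.

1062/25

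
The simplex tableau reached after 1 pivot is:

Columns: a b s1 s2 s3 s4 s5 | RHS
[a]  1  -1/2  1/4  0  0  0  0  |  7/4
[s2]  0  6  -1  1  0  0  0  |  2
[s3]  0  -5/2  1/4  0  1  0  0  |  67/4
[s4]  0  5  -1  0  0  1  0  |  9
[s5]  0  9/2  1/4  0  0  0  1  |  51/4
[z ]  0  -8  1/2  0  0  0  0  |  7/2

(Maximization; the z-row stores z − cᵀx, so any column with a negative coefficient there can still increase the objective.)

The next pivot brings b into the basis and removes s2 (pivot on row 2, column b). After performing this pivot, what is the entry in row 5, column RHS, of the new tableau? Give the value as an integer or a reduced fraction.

45/4

Pivot element is row 2, column b: 6.
Normalize row 2: new (row 2, RHS) = 2/6 = 1/3.
row 5 ← row 5 − (9/2)·(new row 2): 51/4 − (9/2)·(1/3) = 45/4.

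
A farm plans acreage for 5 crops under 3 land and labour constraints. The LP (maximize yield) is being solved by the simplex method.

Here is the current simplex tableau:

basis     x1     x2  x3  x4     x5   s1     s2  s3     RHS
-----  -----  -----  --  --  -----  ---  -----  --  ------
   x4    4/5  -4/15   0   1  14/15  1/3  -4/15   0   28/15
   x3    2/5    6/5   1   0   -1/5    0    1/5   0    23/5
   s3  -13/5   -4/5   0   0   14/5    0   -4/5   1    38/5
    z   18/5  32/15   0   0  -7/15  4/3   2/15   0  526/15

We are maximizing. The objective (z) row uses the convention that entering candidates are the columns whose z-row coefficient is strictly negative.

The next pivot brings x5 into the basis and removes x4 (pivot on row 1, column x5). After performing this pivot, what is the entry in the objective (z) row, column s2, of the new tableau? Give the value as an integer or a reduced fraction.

Pivot element is row 1, column x5: 14/15.
Normalize row 1: new (row 1, s2) = (-4/15)/(14/15) = -2/7.
z-row ← z-row − (-7/15)·(new row 1): 2/15 − (-7/15)·(-2/7) = 0.

0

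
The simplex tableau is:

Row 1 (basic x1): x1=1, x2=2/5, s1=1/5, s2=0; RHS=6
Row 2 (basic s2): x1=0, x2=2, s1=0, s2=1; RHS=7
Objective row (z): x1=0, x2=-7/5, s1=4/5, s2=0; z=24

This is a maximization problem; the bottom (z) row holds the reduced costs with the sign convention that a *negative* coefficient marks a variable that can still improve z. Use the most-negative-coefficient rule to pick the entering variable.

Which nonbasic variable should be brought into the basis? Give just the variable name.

x2

Objective-row coefficients: x1: 0, x2: -7/5, s1: 4/5, s2: 0.
The most negative is -7/5 in column x2, so x2 enters.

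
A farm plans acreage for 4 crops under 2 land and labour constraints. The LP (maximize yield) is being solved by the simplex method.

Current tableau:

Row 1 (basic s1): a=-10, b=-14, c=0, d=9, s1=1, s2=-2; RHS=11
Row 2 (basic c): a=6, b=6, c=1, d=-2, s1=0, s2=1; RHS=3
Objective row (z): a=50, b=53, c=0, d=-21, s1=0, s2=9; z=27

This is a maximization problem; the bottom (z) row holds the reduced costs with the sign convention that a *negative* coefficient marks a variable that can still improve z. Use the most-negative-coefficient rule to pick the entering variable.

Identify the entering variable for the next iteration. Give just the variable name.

Objective-row coefficients: a: 50, b: 53, c: 0, d: -21, s1: 0, s2: 9.
The most negative is -21 in column d, so d enters.

d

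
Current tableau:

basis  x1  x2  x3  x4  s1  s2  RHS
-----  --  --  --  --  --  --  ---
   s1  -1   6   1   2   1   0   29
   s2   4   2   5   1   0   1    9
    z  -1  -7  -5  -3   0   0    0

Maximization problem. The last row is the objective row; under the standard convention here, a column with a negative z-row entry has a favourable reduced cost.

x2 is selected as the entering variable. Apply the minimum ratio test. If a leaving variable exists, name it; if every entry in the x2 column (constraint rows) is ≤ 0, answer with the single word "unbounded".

s2

Ratios: row 1 (s1): 29/6 = 29/6; row 2 (s2): 9/2 = 9/2.
Minimum ratio is in the s2 row, so s2 leaves.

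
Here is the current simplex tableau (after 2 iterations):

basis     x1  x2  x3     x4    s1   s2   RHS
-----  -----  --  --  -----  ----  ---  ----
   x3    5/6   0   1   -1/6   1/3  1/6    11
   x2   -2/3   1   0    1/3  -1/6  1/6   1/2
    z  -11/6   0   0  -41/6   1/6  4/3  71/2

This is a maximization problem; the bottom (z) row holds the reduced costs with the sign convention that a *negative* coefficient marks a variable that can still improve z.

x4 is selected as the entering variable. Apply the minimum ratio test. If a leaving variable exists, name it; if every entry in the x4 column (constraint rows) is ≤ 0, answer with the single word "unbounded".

Ratios: row 1 (x3): entry -1/6 ≤ 0, skip; row 2 (x2): (1/2)/(1/3) = 3/2.
Minimum ratio is in the x2 row, so x2 leaves.

x2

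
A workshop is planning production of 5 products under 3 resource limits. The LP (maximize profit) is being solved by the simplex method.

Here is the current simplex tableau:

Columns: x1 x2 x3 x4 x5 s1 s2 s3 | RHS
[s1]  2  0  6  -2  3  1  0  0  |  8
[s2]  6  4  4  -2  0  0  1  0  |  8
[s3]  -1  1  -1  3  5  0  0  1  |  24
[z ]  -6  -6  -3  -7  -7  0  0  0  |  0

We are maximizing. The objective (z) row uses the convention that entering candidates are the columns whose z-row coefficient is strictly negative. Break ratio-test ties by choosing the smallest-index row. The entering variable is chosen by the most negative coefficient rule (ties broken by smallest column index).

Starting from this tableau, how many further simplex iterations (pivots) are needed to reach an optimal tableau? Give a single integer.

pivot: x4 in, s3 out → z = 56
pivot: x1 in, s2 out → z = 187/2
pivot: x3 in, s1 out → z = 94
No improving column remains; optimal.

3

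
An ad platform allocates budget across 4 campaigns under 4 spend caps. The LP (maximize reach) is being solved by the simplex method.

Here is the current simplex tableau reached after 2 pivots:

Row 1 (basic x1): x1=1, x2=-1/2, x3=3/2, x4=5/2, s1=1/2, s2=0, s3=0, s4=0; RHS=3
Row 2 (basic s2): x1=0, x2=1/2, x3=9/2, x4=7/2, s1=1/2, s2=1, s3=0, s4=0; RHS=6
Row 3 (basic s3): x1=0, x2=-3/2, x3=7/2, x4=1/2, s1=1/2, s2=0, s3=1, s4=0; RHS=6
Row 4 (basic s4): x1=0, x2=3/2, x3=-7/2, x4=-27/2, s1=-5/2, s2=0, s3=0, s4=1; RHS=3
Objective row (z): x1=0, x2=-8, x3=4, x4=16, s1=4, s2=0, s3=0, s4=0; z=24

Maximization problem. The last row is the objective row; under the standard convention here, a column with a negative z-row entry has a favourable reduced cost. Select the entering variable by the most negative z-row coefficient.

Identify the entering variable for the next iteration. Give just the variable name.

Objective-row coefficients: x1: 0, x2: -8, x3: 4, x4: 16, s1: 4, s2: 0, s3: 0, s4: 0.
The most negative is -8 in column x2, so x2 enters.

x2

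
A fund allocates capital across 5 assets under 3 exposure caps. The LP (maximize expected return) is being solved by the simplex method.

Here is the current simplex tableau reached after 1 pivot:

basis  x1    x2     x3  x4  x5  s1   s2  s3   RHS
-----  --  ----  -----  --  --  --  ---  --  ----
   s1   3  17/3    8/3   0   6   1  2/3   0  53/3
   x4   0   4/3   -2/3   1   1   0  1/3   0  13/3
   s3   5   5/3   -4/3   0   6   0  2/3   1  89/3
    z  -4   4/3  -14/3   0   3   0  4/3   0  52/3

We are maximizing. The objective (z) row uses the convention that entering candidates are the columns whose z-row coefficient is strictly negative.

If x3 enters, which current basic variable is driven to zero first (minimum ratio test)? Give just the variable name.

s1

Ratios: row 1 (s1): (53/3)/(8/3) = 53/8; row 2 (x4): entry -2/3 ≤ 0, skip; row 3 (s3): entry -4/3 ≤ 0, skip.
Minimum ratio 53/8 is in the s1 row, so s1 leaves.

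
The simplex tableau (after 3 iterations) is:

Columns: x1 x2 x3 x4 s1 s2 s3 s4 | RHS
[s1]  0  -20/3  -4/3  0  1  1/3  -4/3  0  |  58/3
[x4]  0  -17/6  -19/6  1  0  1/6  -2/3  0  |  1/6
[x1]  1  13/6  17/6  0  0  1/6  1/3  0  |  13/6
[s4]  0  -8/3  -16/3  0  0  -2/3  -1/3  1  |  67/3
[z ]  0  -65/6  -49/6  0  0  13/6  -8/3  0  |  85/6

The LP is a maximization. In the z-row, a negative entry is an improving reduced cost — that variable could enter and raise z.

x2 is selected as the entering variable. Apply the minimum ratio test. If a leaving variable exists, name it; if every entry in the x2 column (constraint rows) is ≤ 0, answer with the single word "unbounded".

x1

Ratios: row 1 (s1): entry -20/3 ≤ 0, skip; row 2 (x4): entry -17/6 ≤ 0, skip; row 3 (x1): (13/6)/(13/6) = 1; row 4 (s4): entry -8/3 ≤ 0, skip.
Minimum ratio is in the x1 row, so x1 leaves.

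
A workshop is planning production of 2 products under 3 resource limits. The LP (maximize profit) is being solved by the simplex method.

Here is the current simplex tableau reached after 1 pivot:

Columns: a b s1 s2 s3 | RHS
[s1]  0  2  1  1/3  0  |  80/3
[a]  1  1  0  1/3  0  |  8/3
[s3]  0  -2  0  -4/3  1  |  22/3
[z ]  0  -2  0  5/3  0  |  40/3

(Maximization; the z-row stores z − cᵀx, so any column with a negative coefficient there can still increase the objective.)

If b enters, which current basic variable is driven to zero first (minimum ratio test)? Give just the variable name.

Ratios: row 1 (s1): (80/3)/2 = 40/3; row 2 (a): (8/3)/1 = 8/3; row 3 (s3): entry -2 ≤ 0, skip.
Minimum ratio 8/3 is in the a row, so a leaves.

a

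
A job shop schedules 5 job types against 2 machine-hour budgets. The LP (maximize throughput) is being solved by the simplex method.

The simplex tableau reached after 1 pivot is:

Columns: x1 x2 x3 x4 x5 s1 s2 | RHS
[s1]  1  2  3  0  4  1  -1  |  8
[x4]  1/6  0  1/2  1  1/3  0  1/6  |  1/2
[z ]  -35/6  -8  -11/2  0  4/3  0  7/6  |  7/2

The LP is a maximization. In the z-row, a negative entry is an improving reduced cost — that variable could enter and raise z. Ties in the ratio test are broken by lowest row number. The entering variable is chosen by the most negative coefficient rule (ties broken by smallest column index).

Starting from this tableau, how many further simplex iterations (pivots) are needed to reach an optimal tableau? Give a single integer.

2

pivot: x2 in, s1 out → z = 71/2
pivot: s2 in, x4 out → z = 44
No improving column remains; optimal.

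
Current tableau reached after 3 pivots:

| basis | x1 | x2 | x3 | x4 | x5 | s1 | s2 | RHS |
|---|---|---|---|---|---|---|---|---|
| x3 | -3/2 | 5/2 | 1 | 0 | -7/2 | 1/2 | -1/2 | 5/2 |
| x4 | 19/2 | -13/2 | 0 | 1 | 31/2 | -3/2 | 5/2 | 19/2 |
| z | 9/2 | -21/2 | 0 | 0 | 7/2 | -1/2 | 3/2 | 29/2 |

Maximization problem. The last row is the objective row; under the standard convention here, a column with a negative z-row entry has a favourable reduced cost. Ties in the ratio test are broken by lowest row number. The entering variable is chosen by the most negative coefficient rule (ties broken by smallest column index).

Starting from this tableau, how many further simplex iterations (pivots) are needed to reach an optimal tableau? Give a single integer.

2

pivot: x2 in, x3 out → z = 25
pivot: x5 in, x4 out → z = 53
No improving column remains; optimal.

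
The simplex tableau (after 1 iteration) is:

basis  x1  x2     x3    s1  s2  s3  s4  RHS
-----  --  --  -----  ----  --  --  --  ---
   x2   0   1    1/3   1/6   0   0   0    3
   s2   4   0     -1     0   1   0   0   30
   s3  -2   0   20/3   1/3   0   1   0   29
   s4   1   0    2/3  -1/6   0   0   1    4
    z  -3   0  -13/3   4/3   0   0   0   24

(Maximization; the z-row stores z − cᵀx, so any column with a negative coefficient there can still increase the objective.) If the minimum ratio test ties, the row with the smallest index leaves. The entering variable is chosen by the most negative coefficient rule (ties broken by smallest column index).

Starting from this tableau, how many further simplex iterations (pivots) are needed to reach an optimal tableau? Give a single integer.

pivot: x3 in, s3 out → z = 857/20
pivot: x1 in, s4 out → z = 1123/24
No improving column remains; optimal.

2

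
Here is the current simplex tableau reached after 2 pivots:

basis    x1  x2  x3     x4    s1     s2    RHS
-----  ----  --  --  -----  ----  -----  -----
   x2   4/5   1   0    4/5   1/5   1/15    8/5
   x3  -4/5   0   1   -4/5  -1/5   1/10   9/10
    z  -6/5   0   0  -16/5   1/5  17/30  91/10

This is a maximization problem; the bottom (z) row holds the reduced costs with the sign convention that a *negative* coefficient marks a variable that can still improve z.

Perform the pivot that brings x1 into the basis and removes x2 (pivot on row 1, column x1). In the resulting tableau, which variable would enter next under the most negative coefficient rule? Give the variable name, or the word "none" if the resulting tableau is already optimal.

Pivot element 4/5. New z-row = old z-row − (-6/5)·(row 1/(4/5)).
Updated z-row coefficients: x1: 0, x2: 3/2, x3: 0, x4: -2, s1: 1/2, s2: 2/3.
The most negative is -2 in column x4, so x4 would enter next.

x4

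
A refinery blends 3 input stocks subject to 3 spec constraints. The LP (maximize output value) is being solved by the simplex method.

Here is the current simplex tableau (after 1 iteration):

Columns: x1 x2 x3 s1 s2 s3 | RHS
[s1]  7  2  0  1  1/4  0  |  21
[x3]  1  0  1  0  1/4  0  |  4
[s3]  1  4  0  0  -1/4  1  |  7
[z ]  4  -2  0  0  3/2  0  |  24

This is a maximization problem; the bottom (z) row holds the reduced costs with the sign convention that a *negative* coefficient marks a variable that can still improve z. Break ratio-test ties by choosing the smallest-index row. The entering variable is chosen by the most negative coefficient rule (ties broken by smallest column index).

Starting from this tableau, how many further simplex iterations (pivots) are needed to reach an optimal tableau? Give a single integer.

pivot: x2 in, s3 out → z = 55/2
No improving column remains; optimal.

1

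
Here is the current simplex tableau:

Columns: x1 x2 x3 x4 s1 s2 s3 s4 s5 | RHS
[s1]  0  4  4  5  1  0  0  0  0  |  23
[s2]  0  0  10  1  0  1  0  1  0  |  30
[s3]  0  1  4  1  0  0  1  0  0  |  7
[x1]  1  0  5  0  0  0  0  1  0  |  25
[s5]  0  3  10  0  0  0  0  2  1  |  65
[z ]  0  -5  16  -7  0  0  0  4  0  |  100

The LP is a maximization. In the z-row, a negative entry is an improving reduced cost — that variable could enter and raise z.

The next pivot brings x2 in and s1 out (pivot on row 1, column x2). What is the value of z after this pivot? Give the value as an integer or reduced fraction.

Minimum ratio for x2: 23/4 = 23/4.
z changes by −(z-row coeff of x2)·ratio = −(-5)·(23/4) = 115/4.
New z = 100 + (115/4) = 515/4.

515/4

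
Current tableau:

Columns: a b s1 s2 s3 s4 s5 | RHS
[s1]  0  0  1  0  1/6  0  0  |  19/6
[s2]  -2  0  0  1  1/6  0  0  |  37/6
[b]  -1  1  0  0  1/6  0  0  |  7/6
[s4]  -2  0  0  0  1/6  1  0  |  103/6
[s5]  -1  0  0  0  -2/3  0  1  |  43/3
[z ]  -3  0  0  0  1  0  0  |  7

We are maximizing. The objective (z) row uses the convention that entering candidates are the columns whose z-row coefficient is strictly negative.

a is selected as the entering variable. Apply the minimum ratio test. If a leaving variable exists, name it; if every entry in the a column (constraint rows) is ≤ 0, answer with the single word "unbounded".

a-column entries: row 1: 0, row 2: -2, row 3: -1, row 4: -2, row 5: -1. All ≤ 0, so a can increase without bound; the LP is unbounded in this direction.

unbounded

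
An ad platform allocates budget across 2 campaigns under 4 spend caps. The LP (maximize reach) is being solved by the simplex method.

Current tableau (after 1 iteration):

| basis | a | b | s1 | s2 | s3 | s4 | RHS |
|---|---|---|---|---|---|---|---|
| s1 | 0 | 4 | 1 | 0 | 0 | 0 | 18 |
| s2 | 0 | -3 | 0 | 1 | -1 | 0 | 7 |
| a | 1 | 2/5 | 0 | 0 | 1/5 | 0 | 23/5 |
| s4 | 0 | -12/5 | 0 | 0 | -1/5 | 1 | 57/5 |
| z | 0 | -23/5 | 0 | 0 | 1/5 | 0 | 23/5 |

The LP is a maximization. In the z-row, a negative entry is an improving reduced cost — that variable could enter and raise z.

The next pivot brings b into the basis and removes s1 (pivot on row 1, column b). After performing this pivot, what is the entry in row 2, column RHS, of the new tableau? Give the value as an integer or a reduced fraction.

41/2

Pivot element is row 1, column b: 4.
Normalize row 1: new (row 1, RHS) = 18/4 = 9/2.
row 2 ← row 2 − (-3)·(new row 1): 7 − (-3)·(9/2) = 41/2.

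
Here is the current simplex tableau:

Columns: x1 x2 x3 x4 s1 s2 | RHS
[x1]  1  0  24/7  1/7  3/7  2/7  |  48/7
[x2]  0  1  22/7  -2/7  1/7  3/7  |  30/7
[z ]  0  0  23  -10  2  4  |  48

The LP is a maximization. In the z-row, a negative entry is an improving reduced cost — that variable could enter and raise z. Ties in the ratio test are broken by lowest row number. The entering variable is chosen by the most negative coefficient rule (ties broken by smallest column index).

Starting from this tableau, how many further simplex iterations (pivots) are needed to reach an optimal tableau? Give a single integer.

1

pivot: x4 in, x1 out → z = 528
No improving column remains; optimal.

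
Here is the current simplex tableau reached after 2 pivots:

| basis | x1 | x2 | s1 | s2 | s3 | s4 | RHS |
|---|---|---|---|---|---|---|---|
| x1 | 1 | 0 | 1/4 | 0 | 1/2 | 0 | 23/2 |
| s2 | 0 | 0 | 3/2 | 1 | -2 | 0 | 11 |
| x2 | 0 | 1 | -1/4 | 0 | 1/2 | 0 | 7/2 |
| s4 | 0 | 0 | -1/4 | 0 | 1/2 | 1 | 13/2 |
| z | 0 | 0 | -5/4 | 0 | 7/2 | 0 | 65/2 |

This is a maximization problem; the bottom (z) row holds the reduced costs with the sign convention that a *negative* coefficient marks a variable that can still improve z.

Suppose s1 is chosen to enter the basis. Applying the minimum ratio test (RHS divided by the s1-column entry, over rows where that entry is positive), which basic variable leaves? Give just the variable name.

Ratios: row 1 (x1): (23/2)/(1/4) = 46; row 2 (s2): 11/(3/2) = 22/3; row 3 (x2): entry -1/4 ≤ 0, skip; row 4 (s4): entry -1/4 ≤ 0, skip.
Minimum ratio 22/3 is in the s2 row, so s2 leaves.

s2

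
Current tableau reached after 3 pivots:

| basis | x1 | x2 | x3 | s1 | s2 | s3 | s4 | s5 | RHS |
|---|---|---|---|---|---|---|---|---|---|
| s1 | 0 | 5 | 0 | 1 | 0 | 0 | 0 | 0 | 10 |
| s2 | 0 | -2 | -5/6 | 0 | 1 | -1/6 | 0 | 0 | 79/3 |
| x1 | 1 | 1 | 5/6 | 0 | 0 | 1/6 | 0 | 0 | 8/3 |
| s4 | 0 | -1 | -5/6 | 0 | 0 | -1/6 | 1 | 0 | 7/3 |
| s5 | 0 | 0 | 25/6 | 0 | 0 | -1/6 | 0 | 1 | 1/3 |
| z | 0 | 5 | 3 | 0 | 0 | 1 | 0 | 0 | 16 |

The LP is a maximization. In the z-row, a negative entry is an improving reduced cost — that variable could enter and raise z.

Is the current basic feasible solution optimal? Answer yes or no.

No objective-row coefficient is strictly negative, so no entering variable exists; the tableau is optimal.

yes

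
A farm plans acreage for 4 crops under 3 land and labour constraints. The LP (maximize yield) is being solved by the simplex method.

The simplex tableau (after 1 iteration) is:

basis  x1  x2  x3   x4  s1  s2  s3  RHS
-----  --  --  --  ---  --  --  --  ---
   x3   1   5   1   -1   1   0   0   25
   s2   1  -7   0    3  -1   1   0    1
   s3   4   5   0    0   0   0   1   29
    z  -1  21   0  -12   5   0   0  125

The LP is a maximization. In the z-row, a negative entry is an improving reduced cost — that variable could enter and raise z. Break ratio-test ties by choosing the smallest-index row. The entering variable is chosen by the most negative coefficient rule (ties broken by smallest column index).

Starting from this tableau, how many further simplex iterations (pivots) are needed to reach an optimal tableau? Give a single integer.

pivot: x4 in, s2 out → z = 129
pivot: x2 in, s3 out → z = 848/5
No improving column remains; optimal.

2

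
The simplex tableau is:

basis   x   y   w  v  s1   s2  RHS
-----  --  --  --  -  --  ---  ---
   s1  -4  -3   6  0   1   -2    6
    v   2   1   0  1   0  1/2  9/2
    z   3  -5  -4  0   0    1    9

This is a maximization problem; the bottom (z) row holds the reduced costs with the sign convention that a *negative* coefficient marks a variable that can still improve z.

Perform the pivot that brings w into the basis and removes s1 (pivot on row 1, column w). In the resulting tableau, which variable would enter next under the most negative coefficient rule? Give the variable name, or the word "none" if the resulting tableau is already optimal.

Pivot element 6. New z-row = old z-row − (-4)·(row 1/6).
Updated z-row coefficients: x: 1/3, y: -7, w: 0, v: 0, s1: 2/3, s2: -1/3.
The most negative is -7 in column y, so y would enter next.

y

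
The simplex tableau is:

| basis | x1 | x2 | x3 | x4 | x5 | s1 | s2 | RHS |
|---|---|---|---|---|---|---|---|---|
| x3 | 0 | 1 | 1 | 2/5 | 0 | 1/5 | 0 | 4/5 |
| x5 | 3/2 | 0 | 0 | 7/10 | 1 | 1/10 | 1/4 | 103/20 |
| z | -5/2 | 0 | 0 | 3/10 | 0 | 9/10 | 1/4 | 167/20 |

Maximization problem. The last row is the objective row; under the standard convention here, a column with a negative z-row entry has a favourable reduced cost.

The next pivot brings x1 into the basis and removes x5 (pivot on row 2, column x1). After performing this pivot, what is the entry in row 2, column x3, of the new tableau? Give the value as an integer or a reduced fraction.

Pivot element is row 2, column x1: 3/2.
Normalize row 2: new (row 2, x3) = 0/(3/2) = 0.
Row 2 is the pivot row, so the entry is 0.

0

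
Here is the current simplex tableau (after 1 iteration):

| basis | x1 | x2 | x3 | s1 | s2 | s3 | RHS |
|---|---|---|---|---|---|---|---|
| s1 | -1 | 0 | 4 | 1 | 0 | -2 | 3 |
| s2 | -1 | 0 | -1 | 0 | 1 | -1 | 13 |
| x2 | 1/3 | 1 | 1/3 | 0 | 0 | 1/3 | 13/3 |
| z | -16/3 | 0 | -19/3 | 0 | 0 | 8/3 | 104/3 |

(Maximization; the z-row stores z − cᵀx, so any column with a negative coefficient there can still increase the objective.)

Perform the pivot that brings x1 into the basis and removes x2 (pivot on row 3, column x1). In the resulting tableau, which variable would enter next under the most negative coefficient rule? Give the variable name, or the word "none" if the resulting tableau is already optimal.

x3

Pivot element 1/3. New z-row = old z-row − (-16/3)·(row 3/(1/3)).
Updated z-row coefficients: x1: 0, x2: 16, x3: -1, s1: 0, s2: 0, s3: 8.
The most negative is -1 in column x3, so x3 would enter next.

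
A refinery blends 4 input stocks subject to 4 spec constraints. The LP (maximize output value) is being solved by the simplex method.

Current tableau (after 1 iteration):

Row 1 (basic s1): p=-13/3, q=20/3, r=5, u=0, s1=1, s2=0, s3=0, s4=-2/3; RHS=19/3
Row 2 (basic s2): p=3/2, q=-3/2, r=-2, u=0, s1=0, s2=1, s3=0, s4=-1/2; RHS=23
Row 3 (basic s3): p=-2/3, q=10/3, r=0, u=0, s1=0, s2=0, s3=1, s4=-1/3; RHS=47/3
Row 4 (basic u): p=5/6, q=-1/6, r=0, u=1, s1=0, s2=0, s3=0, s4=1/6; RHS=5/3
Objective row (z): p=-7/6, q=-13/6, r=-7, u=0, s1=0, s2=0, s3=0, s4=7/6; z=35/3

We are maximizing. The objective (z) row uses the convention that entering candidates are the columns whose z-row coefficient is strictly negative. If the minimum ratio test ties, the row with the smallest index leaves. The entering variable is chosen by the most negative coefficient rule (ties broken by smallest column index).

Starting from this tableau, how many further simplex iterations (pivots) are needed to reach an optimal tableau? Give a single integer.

pivot: r in, s1 out → z = 308/15
pivot: p in, u out → z = 35
No improving column remains; optimal.

2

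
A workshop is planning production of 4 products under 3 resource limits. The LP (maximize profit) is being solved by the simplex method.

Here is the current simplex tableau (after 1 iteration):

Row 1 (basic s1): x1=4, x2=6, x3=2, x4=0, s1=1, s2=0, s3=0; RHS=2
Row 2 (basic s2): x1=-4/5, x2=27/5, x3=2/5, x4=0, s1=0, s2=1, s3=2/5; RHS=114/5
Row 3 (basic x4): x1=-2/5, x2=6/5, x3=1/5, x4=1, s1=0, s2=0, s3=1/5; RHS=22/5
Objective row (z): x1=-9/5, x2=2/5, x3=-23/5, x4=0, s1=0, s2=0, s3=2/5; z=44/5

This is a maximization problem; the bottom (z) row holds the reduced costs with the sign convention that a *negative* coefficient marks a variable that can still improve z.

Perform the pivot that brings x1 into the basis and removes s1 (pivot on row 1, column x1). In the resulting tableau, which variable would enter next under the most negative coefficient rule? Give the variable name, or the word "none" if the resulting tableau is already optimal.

x3

Pivot element 4. New z-row = old z-row − (-9/5)·(row 1/4).
Updated z-row coefficients: x1: 0, x2: 31/10, x3: -37/10, x4: 0, s1: 9/20, s2: 0, s3: 2/5.
The most negative is -37/10 in column x3, so x3 would enter next.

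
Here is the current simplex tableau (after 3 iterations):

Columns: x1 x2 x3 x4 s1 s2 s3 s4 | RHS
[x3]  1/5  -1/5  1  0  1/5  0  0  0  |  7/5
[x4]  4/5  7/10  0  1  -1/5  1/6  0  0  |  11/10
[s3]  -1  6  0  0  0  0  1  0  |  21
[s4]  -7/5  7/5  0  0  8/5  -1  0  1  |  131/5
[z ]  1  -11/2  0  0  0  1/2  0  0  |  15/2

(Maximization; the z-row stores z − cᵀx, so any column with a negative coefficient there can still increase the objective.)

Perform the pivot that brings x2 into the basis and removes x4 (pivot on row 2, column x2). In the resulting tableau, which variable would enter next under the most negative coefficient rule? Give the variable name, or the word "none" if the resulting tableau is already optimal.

s1

Pivot element 7/10. New z-row = old z-row − (-11/2)·(row 2/(7/10)).
Updated z-row coefficients: x1: 51/7, x2: 0, x3: 0, x4: 55/7, s1: -11/7, s2: 38/21, s3: 0, s4: 0.
The most negative is -11/7 in column s1, so s1 would enter next.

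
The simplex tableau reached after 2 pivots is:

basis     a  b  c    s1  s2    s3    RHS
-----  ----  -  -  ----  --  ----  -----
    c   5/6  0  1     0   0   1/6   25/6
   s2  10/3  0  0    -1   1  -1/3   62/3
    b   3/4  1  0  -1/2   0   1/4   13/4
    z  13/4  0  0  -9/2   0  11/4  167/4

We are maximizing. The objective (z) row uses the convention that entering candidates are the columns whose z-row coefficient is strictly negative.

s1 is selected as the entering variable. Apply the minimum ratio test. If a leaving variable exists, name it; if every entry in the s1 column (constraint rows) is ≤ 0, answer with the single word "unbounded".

unbounded

s1-column entries: row 1: 0, row 2: -1, row 3: -1/2. All ≤ 0, so s1 can increase without bound; the LP is unbounded in this direction.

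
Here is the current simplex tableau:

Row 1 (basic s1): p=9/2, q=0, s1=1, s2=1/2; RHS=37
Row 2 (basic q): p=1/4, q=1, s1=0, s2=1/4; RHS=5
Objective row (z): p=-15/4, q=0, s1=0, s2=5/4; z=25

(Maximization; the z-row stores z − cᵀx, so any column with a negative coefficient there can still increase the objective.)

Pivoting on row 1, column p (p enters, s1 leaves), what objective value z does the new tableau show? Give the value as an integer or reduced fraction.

335/6

Minimum ratio for p: 37/(9/2) = 74/9.
z changes by −(z-row coeff of p)·ratio = −(-15/4)·(74/9) = 185/6.
New z = 25 + (185/6) = 335/6.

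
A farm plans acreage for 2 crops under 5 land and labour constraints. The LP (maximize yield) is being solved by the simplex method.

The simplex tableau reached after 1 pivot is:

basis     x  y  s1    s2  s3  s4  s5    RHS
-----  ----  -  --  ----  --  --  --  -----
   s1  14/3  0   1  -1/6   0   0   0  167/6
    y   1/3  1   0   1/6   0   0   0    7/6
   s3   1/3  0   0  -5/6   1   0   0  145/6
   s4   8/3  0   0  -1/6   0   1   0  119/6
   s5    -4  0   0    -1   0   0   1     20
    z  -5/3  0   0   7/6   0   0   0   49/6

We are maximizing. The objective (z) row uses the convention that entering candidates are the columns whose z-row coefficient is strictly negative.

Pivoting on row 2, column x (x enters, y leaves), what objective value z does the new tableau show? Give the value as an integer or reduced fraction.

14

Minimum ratio for x: (7/6)/(1/3) = 7/2.
z changes by −(z-row coeff of x)·ratio = −(-5/3)·(7/2) = 35/6.
New z = 49/6 + (35/6) = 14.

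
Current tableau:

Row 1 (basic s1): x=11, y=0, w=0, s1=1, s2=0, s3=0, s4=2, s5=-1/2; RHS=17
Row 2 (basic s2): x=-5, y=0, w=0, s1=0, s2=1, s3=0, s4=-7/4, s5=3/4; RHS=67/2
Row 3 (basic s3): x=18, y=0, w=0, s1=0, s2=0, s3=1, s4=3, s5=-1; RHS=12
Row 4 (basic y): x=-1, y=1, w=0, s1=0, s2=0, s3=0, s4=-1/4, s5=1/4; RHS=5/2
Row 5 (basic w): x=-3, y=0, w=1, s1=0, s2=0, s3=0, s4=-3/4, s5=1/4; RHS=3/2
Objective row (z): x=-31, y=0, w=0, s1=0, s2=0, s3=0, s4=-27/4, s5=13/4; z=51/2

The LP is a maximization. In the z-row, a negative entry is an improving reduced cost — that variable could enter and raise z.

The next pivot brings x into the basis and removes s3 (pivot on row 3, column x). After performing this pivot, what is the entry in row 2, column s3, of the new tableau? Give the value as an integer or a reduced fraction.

5/18

Pivot element is row 3, column x: 18.
Normalize row 3: new (row 3, s3) = 1/18 = 1/18.
row 2 ← row 2 − (-5)·(new row 3): 0 − (-5)·(1/18) = 5/18.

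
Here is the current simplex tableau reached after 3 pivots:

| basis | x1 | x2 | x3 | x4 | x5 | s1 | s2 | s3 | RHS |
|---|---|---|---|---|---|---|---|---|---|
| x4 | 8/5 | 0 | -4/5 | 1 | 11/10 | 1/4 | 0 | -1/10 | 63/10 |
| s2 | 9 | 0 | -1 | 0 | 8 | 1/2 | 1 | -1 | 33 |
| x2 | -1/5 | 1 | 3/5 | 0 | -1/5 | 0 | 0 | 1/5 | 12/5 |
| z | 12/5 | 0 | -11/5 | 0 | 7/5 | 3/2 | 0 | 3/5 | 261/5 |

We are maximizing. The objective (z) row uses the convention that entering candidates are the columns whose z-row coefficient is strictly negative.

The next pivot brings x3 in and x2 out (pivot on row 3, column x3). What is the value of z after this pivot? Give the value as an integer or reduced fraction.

Minimum ratio for x3: (12/5)/(3/5) = 4.
z changes by −(z-row coeff of x3)·ratio = −(-11/5)·4 = 44/5.
New z = 261/5 + (44/5) = 61.

61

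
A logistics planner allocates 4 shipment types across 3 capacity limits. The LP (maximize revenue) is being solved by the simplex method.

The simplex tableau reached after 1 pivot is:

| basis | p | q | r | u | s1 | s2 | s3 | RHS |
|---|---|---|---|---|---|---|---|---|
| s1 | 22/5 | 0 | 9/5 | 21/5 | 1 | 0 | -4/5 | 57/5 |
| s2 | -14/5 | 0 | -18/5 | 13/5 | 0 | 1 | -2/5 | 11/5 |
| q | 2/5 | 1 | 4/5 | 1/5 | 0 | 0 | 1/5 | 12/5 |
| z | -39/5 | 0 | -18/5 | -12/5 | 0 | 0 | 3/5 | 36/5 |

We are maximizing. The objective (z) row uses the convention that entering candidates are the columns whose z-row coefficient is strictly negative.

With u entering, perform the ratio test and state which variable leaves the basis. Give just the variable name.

Ratios: row 1 (s1): (57/5)/(21/5) = 19/7; row 2 (s2): (11/5)/(13/5) = 11/13; row 3 (q): (12/5)/(1/5) = 12.
Minimum ratio 11/13 is in the s2 row, so s2 leaves.

s2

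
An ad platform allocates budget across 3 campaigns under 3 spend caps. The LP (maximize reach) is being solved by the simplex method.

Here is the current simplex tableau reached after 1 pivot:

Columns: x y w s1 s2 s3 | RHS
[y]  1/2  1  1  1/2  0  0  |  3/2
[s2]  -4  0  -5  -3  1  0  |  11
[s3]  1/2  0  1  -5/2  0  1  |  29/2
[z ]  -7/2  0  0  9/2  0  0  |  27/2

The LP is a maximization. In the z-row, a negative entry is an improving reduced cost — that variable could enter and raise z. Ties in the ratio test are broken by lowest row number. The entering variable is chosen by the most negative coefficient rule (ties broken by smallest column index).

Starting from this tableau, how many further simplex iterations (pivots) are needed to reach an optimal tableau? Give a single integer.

1

pivot: x in, y out → z = 24
No improving column remains; optimal.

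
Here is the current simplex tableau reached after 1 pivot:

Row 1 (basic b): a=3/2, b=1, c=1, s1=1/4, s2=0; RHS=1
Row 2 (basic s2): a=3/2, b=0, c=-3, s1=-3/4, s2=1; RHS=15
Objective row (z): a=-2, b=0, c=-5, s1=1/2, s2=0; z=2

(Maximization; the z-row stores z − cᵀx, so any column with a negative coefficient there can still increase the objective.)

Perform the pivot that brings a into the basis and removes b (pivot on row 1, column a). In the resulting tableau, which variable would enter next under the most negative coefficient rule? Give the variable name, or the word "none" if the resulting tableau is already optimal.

c

Pivot element 3/2. New z-row = old z-row − (-2)·(row 1/(3/2)).
Updated z-row coefficients: a: 0, b: 4/3, c: -11/3, s1: 5/6, s2: 0.
The most negative is -11/3 in column c, so c would enter next.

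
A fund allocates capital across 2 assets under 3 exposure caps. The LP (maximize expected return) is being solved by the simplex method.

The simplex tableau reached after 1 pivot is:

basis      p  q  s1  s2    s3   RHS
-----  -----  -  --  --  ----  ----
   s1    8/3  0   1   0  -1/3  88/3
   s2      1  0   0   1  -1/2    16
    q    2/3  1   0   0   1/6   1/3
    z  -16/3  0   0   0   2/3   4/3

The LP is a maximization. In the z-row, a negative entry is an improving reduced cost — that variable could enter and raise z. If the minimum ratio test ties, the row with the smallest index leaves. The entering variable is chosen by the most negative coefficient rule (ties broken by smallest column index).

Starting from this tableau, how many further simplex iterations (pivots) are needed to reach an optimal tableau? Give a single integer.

1

pivot: p in, q out → z = 4
No improving column remains; optimal.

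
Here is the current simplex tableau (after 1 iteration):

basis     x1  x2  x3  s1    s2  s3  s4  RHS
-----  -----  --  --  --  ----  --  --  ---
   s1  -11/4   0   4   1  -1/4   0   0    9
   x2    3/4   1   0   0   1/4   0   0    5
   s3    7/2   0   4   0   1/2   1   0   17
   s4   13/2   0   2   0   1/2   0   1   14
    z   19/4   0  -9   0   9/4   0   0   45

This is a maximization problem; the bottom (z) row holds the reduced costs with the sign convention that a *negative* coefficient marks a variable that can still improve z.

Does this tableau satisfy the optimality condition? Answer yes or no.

Column x3 has objective-row coefficient -9, which is negative; an improving pivot exists, so not yet optimal.

no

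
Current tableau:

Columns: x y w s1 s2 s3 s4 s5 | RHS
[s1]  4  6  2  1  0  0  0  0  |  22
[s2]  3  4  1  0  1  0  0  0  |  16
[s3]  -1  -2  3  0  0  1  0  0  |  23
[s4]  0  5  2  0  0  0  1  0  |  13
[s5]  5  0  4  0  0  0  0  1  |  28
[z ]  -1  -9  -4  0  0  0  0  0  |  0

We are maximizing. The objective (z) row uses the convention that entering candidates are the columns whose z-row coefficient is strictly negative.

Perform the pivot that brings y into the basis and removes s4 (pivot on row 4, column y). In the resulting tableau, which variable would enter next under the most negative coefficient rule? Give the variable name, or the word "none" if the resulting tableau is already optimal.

Pivot element 5. New z-row = old z-row − (-9)·(row 4/5).
Updated z-row coefficients: x: -1, y: 0, w: -2/5, s1: 0, s2: 0, s3: 0, s4: 9/5, s5: 0.
The most negative is -1 in column x, so x would enter next.

x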